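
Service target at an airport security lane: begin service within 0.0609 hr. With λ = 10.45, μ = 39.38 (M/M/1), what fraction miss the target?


ρ = 10.45/39.38 = 0.2654
P(Wq > t) = ρ·e^{−(μ−λ)t} = 0.2654·e^{−1.7618}
= 0.2654·0.171729 = 0.045571

Final: 0.045571


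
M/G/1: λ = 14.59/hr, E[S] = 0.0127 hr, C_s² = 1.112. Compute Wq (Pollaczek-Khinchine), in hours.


ρ = λ·E[S] = 14.59·0.0127 = 0.1853
E[S²] = E[S]²(1+C_s²) = 0.0127²·(1+1.112) = 0.0003406
Wq = λ·E[S²]/(2(1−ρ)) = 14.59·0.0003406/(2·0.8147) = 0.003050 hr

Final: 0.003050 hr


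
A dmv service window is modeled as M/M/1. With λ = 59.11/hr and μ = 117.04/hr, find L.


ρ = λ/μ = 59.11/117.04 = 0.5050
L = ρ/(1−ρ) = 0.5050/(1 − 0.5050) = 0.5050/0.4950 = 1.0204

Final: 1.0204


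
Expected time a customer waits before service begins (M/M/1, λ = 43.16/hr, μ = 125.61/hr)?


ρ = 43.16/125.61 = 0.3436
Wq = ρ/(μ−λ) = 0.3436/(125.61 − 43.16) = 0.3436/82.45 = 0.004167 hr

Final: 0.004167 hr


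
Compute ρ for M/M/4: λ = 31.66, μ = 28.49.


ρ = λ/(cμ) = 31.66/(4·28.49) = 31.66/113.96 = 0.2778

Final: 0.2778


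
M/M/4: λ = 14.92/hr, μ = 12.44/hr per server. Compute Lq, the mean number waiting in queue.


a = λ/μ = 1.1994; ρ = a/4 = 0.2998
P₀ = 0.300367
Lq = P₀·a^c·ρ / (c!·(1−ρ)²) = 0.300367·2.06916·0.2998/(24·0.49023)
= 0.01584

Final: 0.01584


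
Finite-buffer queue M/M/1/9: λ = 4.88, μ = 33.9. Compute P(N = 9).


ρ = λ/μ = 4.88/33.9 = 0.1440
P_K = (1−ρ)ρ^K/(1−ρ^(K+1)) = (0.8560·0.00000002654)/(1 − 0.000000003821)
= 0.00000002272/1.000000 = 0.00000002272

Final: 0.00000002272


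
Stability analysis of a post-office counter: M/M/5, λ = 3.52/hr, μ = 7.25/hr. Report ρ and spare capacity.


Total capacity cμ = 5·7.25 = 36.25/hr
ρ = λ/(cμ) = 3.52/36.25 = 0.09710
Stable ⇔ ρ < 1: YES
Spare capacity = cμ − λ = 36.25 − 3.52 = 32.73/hr

Final: ρ = 0.09710; stable; margin = 32.73/hr


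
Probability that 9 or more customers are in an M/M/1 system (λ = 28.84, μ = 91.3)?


ρ = 28.84/91.3 = 0.3159
P(N ≥ n) = ρ^n = 0.3159^9 = 0.00003131

Final: 0.00003131


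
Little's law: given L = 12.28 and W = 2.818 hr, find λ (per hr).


λ = L/W = 12.28/2.818 = 4.3577 /hr

Final: 4.3577 /hr


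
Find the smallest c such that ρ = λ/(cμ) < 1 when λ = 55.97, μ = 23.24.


Stability requires cμ > λ ⇔ c > λ/μ.
λ/μ = 55.97/23.24 = 2.4083
Minimum integer c = ⌊2.4083⌋ + 1 = 3
Check: 3·23.24 = 69.72 > 55.97, while 2·23.24 = 46.48 ≤ 55.97

Final: 3 servers


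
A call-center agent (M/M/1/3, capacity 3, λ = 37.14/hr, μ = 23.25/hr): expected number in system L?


ρ = 37.14/23.25 = 1.5974
L = ρ[1 − (K+1)ρ^K + Kρ^(K+1)] / [(1−ρ)(1−ρ^(K+1))]
Numerator: 1.5974·(1 − 4·4.076213 + 3·6.511421) = 6.756145
Denominator: (-0.5974)·(-5.511421) = 3.292630
L = 6.756145/3.292630 = 2.0519

Final: 2.0519


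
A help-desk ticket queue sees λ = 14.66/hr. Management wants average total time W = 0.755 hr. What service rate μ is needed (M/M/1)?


W = 1/(μ−λ) ⇒ μ − λ = 1/W = 1/0.755 = 1.3245
μ = λ + 1/W = 14.66 + 1.3245 = 15.9845 per hr

Final: 15.9845 /hr


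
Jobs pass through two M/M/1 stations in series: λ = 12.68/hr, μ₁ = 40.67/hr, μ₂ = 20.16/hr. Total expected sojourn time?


Each node sees arrival rate λ = 12.68/hr (tandem ⇒ throughput preserved).
W₁ = 1/(μ₁−λ) = 1/(40.67−12.68) = 0.03573 hr
W₂ = 1/(μ₂−λ) = 1/(20.16−12.68) = 0.13369 hr
W_total = W₁ + W₂ = 0.03573 + 0.13369 = 0.16942 hr

Final: 0.16942 hr


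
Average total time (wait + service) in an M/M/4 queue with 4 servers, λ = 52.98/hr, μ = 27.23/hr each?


a = 1.9456; ρ = 0.4864; P₀ = 0.138340
Lq = P₀·a^c·ρ/(c!(1−ρ)²) = 0.15232
Wq = Lq/λ = 0.15232/52.98 = 0.002875 hr
W = Wq + 1/μ = 0.002875 + 0.03672 = 0.03960 hr

Final: 0.03960 hr


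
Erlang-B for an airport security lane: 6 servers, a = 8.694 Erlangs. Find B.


B(c,a) = (a^c/c!) / Σ_{k=0}^{c} a^k/k!
a^6/6! = 599.770801
Σ terms (k=0..6): 1.00000 + 8.69400 + 37.79282 + 109.52359 + 238.04952 + 413.92050 + 599.77080 = 1408.751218
B = 599.770801/1408.751218 = 0.425746

Final: 0.425746


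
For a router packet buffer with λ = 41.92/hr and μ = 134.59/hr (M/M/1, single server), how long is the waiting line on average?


ρ = 41.92/134.59 = 0.3115
Lq = ρ²/(1−ρ) = 0.09701/0.6885 = 0.1409

Final: 0.1409


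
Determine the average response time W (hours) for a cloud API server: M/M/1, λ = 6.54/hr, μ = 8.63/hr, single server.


W = 1/(μ−λ) = 1/(8.63 − 6.54) = 1/2.09 = 0.4785 hr

Final: 0.4785 hr


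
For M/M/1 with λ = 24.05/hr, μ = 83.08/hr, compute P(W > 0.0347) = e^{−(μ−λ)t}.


W ~ Exponential(μ−λ) for M/M/1.
μ − λ = 83.08 − 24.05 = 59.0300
P(W > t) = e^{−(μ−λ)t} = e^{−2.0483} = 0.128949

Final: 0.128949


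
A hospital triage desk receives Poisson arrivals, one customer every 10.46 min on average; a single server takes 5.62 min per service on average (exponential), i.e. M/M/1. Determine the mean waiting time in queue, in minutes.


λ = 60/10.46 = 5.7361 /hr
μ = 60/5.62 = 10.6762 /hr
ρ = λ/μ = 5.7361/10.6762 = 0.5373
Wq = ρ/(μ−λ) = 0.5373/(10.6762−5.7361) = 0.10876 hr
In minutes: 0.10876·60 = 6.526 min

Final: 6.526 min


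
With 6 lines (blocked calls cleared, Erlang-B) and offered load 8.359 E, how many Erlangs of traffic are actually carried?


B(6,8.359) = 0.408816 (Erlang-B)
Carried load = a(1 − B) = 8.359·(1 − 0.408816) = 8.359·0.591184 = 4.9417 E

Final: 4.9417 Erlangs


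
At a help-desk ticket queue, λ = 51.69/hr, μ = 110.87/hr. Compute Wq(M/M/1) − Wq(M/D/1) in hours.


ρ = 51.69/110.87 = 0.4662
Wq(M/M/1) = ρ/(μ−λ) = 0.4662/59.18 = 0.007878 hr
Wq(M/D/1) = ρ/(2(μ−λ)) = 0.003939 hr
Savings = 0.007878 − 0.003939 = 0.003939 hr

Final: 0.003939 hr


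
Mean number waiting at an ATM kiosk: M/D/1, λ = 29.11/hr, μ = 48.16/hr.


ρ = 29.11/48.16 = 0.6044
M/D/1: Lq = ρ²/(2(1−ρ)) = 0.3654/(2·0.3956) = 0.46182

Final: 0.46182


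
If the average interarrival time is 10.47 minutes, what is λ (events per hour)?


λ = 1/(interarrival time) in consistent units.
1 hour = 60 min, so λ = 60/10.47 = 5.7307 per hour

Final: 5.7307 /hr


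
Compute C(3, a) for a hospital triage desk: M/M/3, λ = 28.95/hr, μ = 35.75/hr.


a = λ/μ = 0.8098; ρ = a/3 = 0.2699
P₀ = 0.442694 (from M/M/c formula)
C(c,a) = [a^c/(c!(1−ρ))]·P₀ = [0.53103/(6·0.7301)]·0.442694
= 0.12123·0.442694 = 0.053667

Final: 0.053667


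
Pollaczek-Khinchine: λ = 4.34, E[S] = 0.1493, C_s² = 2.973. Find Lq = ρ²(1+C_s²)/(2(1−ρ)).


ρ = λ·E[S] = 4.34·0.1493 = 0.6480
Lq = ρ²(1+C_s²)/(2(1−ρ)) = 0.4199·(1+2.973)/(2·0.3520)
= 0.4199·3.9730/0.7041 = 2.36918

Final: 2.36918


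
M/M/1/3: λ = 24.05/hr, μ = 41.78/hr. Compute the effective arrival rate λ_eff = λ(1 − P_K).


ρ = 0.5756; P_K = (1−ρ)ρ^3/(1−ρ^4) = 0.090927
λ_eff = λ(1 − P_K) = 24.05·(1 − 0.090927) = 24.05·0.909073 = 21.8632 /hr

Final: 21.8632 /hr


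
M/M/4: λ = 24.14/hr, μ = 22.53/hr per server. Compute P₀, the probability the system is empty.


a = λ/μ = 24.14/22.53 = 1.0715; ρ = a/c = 0.2679
Σ_{k=0}^{3} a^k/k! (terms k=0..3) = 1.00000 + 1.07146 + 0.57401 + 0.20501 = 2.85048
Tail: a^4/(4!(1−ρ)) = 1.31797/(24·0.7321) = 0.07501
P₀ = 1/(2.85048 + 0.07501) = 1/2.92549 = 0.341823

Final: 0.341823


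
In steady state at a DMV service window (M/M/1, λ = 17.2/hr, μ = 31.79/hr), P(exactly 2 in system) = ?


ρ = 17.2/31.79 = 0.5411
P_n = (1−ρ)·ρ^n = (1 − 0.5411)·0.5411^2 = 0.4589·0.292736 = 0.134351

Final: 0.134351


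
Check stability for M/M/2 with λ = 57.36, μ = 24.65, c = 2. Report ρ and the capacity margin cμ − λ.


Total capacity cμ = 2·24.65 = 49.30/hr
ρ = λ/(cμ) = 57.36/49.30 = 1.1635
Stable ⇔ ρ < 1: NO
Spare capacity = cμ − λ = 49.30 − 57.36 = -8.06/hr

Final: ρ = 1.1635; unstable; margin = -8.06/hr


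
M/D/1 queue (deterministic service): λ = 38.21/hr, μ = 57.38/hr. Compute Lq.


ρ = 38.21/57.38 = 0.6659
M/D/1: Lq = ρ²/(2(1−ρ)) = 0.4434/(2·0.3341) = 0.66365

Final: 0.66365


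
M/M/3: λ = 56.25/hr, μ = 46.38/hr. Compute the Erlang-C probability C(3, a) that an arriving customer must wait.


a = λ/μ = 1.2128; ρ = a/3 = 0.4043
P₀ = 0.290079 (from M/M/c formula)
C(c,a) = [a^c/(c!(1−ρ))]·P₀ = [1.78392/(6·0.5957)]·0.290079
= 0.49908·0.290079 = 0.144774

Final: 0.144774


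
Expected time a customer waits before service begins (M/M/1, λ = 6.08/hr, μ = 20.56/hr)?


ρ = 6.08/20.56 = 0.2957
Wq = ρ/(μ−λ) = 0.2957/(20.56 − 6.08) = 0.2957/14.48 = 0.02042 hr

Final: 0.02042 hr


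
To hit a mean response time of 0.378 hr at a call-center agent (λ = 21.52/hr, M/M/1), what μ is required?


W = 1/(μ−λ) ⇒ μ − λ = 1/W = 1/0.378 = 2.6455
μ = λ + 1/W = 21.52 + 2.6455 = 24.1655 per hr

Final: 24.1655 /hr


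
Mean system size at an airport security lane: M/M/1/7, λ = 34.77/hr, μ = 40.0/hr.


ρ = 34.77/40.0 = 0.8693
L = ρ[1 − (K+1)ρ^K + Kρ^(K+1)] / [(1−ρ)(1−ρ^(K+1))]
Numerator: 0.8693·(1 − 8·0.374984 + 7·0.325955) = 0.244965
Denominator: (0.1307)·(0.674045) = 0.088131
L = 0.244965/0.088131 = 2.7795

Final: 2.7795


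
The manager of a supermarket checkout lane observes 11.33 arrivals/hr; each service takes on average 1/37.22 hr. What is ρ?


ρ = λ/μ = 11.33/37.22 = 0.3044

Final: 0.3044


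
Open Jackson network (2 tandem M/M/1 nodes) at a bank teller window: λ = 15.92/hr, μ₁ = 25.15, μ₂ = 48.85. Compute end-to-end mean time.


Each node sees arrival rate λ = 15.92/hr (tandem ⇒ throughput preserved).
W₁ = 1/(μ₁−λ) = 1/(25.15−15.92) = 0.10834 hr
W₂ = 1/(μ₂−λ) = 1/(48.85−15.92) = 0.03037 hr
W_total = W₁ + W₂ = 0.10834 + 0.03037 = 0.13871 hr

Final: 0.13871 hr


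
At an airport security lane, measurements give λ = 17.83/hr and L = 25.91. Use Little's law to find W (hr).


W = L/λ = 25.91/17.83 = 1.4532 hr

Final: 1.4532 hr


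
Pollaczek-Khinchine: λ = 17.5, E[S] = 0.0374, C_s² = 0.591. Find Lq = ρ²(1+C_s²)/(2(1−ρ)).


ρ = λ·E[S] = 17.5·0.0374 = 0.6545
Lq = ρ²(1+C_s²)/(2(1−ρ)) = 0.4284·(1+0.591)/(2·0.3455)
= 0.4284·1.5910/0.6910 = 0.98631

Final: 0.98631


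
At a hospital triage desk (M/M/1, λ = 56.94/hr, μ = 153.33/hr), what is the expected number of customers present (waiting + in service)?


ρ = λ/μ = 56.94/153.33 = 0.3714
L = ρ/(1−ρ) = 0.3714/(1 − 0.3714) = 0.3714/0.6286 = 0.5907

Final: 0.5907


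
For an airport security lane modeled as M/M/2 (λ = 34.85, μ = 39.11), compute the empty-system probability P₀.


a = λ/μ = 34.85/39.11 = 0.8911; ρ = a/c = 0.4455
Σ_{k=0}^{1} a^k/k! (terms k=0..1) = 1.00000 + 0.89108 = 1.89108
Tail: a^2/(2!(1−ρ)) = 0.79402/(2·0.5545) = 0.71603
P₀ = 1/(1.89108 + 0.71603) = 1/2.60710 = 0.383568

Final: 0.383568


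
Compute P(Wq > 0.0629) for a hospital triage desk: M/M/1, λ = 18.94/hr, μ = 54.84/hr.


ρ = 18.94/54.84 = 0.3454
P(Wq > t) = ρ·e^{−(μ−λ)t} = 0.3454·e^{−2.2581}
= 0.3454·0.104548 = 0.036108

Final: 0.036108


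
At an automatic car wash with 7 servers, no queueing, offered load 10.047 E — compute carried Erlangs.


B(7,10.047) = 0.411131 (Erlang-B)
Carried load = a(1 − B) = 10.047·(1 − 0.411131) = 10.047·0.588869 = 5.9164 E

Final: 5.9164 Erlangs


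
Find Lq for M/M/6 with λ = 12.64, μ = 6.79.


a = λ/μ = 1.8616; ρ = a/6 = 0.3103
P₀ = 0.155281
Lq = P₀·a^c·ρ / (c!·(1−ρ)²) = 0.155281·41.61633·0.3103/(720·0.47574)
= 0.005853

Final: 0.005853


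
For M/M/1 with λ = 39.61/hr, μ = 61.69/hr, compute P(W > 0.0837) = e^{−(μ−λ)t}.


W ~ Exponential(μ−λ) for M/M/1.
μ − λ = 61.69 − 39.61 = 22.0800
P(W > t) = e^{−(μ−λ)t} = e^{−1.8481} = 0.157537

Final: 0.157537


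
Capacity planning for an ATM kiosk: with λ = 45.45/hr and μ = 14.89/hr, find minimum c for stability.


Stability requires cμ > λ ⇔ c > λ/μ.
λ/μ = 45.45/14.89 = 3.0524
Minimum integer c = ⌊3.0524⌋ + 1 = 4
Check: 4·14.89 = 59.56 > 45.45, while 3·14.89 = 44.67 ≤ 45.45

Final: 4 servers


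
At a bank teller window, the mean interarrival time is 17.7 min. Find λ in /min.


λ = 1/(interarrival time) in consistent units.
1 minute = 1 min, so λ = 1/17.7 = 0.05650 per minute

Final: 0.05650 /min


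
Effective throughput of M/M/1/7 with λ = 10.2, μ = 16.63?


ρ = 0.6133; P_K = (1−ρ)ρ^7/(1−ρ^8) = 0.012884
λ_eff = λ(1 − P_K) = 10.2·(1 − 0.012884) = 10.2·0.987116 = 10.0686 /hr

Final: 10.0686 /hr


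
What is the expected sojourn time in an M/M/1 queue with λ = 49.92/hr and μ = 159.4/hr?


W = 1/(μ−λ) = 1/(159.4 − 49.92) = 1/109.48 = 0.009134 hr

Final: 0.009134 hr


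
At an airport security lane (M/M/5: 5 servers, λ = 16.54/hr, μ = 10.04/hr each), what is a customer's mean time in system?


a = 1.6474; ρ = 0.3295; P₀ = 0.192039
Lq = P₀·a^c·ρ/(c!(1−ρ)²) = 0.01423
Wq = Lq/λ = 0.01423/16.54 = 0.0008604 hr
W = Wq + 1/μ = 0.0008604 + 0.09960 = 0.10046 hr

Final: 0.10046 hr


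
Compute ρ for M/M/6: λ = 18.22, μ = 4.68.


ρ = λ/(cμ) = 18.22/(6·4.68) = 18.22/28.08 = 0.6489

Final: 0.6489


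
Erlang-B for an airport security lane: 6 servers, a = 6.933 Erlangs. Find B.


B(c,a) = (a^c/c!) / Σ_{k=0}^{c} a^k/k!
a^6/6! = 154.239179
Σ terms (k=0..6): 1.00000 + 6.93300 + 24.03324 + 55.54083 + 96.26614 + 133.48263 + 154.23918 = 471.495022
B = 154.239179/471.495022 = 0.327128

Final: 0.327128


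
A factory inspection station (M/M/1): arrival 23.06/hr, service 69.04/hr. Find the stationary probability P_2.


ρ = 23.06/69.04 = 0.3340
P_n = (1−ρ)·ρ^n = (1 − 0.3340)·0.3340^2 = 0.6660·0.111562 = 0.074299

Final: 0.074299


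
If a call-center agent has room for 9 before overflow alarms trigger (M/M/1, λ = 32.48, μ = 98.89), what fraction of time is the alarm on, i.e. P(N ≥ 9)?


ρ = 32.48/98.89 = 0.3284
P(N ≥ n) = ρ^n = 0.3284^9 = 0.00004448

Final: 0.00004448


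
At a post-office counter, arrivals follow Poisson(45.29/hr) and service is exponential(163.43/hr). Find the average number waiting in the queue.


ρ = 45.29/163.43 = 0.2771
Lq = ρ²/(1−ρ) = 0.07680/0.7229 = 0.1062

Final: 0.1062


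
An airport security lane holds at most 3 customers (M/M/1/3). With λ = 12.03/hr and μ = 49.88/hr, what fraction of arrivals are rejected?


ρ = λ/μ = 12.03/49.88 = 0.2412
P_K = (1−ρ)ρ^K/(1−ρ^(K+1)) = (0.7588·0.014029)/(1 − 0.003383)
= 0.010645/0.996617 = 0.010681

Final: 0.010681


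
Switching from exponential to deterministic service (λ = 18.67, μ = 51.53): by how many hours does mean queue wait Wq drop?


ρ = 18.67/51.53 = 0.3623
Wq(M/M/1) = ρ/(μ−λ) = 0.3623/32.86 = 0.01103 hr
Wq(M/D/1) = ρ/(2(μ−λ)) = 0.005513 hr
Savings = 0.01103 − 0.005513 = 0.005513 hr

Final: 0.005513 hr


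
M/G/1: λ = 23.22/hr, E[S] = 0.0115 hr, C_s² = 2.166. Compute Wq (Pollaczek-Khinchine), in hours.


ρ = λ·E[S] = 23.22·0.0115 = 0.2670
E[S²] = E[S]²(1+C_s²) = 0.0115²·(1+2.166) = 0.0004187
Wq = λ·E[S²]/(2(1−ρ)) = 23.22·0.0004187/(2·0.7330) = 0.006632 hr

Final: 0.006632 hr


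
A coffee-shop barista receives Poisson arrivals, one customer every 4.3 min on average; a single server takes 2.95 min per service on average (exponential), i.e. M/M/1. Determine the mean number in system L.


λ = 60/4.3 = 13.9535 /hr
μ = 60/2.95 = 20.3390 /hr
ρ = λ/μ = 13.9535/20.3390 = 0.6860
L = ρ/(1−ρ) = 0.6860/0.3140 = 2.1852

Final: 2.1852


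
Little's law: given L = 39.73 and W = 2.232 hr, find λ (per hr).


λ = L/W = 39.73/2.232 = 17.8002 /hr

Final: 17.8002 /hr


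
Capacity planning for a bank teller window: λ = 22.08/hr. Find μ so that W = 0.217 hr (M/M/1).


W = 1/(μ−λ) ⇒ μ − λ = 1/W = 1/0.217 = 4.6083
μ = λ + 1/W = 22.08 + 4.6083 = 26.6883 per hr

Final: 26.6883 /hr


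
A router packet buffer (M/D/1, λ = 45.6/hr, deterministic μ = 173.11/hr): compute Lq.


ρ = 45.6/173.11 = 0.2634
M/D/1: Lq = ρ²/(2(1−ρ)) = 0.06939/(2·0.7366) = 0.04710

Final: 0.04710


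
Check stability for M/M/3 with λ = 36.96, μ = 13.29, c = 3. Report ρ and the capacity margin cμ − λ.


Total capacity cμ = 3·13.29 = 39.87/hr
ρ = λ/(cμ) = 36.96/39.87 = 0.9270
Stable ⇔ ρ < 1: YES
Spare capacity = cμ − λ = 39.87 − 36.96 = 2.91/hr

Final: ρ = 0.9270; stable; margin = 2.91/hr


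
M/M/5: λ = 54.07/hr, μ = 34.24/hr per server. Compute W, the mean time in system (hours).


a = 1.5791; ρ = 0.3158; P₀ = 0.205717
Lq = P₀·a^c·ρ/(c!(1−ρ)²) = 0.01136
Wq = Lq/λ = 0.01136/54.07 = 0.0002101 hr
W = Wq + 1/μ = 0.0002101 + 0.02921 = 0.02942 hr

Final: 0.02942 hr


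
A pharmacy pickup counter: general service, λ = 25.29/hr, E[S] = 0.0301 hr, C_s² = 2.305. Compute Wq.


ρ = λ·E[S] = 25.29·0.0301 = 0.7612
E[S²] = E[S]²(1+C_s²) = 0.0301²·(1+2.305) = 0.002994
Wq = λ·E[S²]/(2(1−ρ)) = 25.29·0.002994/(2·0.2388) = 0.15858 hr

Final: 0.15858 hr


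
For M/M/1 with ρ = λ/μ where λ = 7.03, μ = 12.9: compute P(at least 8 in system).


ρ = 7.03/12.9 = 0.5450
P(N ≥ n) = ρ^n = 0.5450^8 = 0.007779

Final: 0.007779


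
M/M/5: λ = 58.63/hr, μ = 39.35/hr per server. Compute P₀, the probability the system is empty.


a = λ/μ = 58.63/39.35 = 1.4900; ρ = a/c = 0.2980
Σ_{k=0}^{4} a^k/k! (terms k=0..4) = 1.00000 + 1.48996 + 1.10999 + 0.55128 + 0.20535 = 4.35659
Tail: a^5/(5!(1−ρ)) = 7.34304/(120·0.7020) = 0.08717
P₀ = 1/(4.35659 + 0.08717) = 1/4.44375 = 0.225035

Final: 0.225035


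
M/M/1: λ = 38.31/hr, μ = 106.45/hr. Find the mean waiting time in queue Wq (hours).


ρ = 38.31/106.45 = 0.3599
Wq = ρ/(μ−λ) = 0.3599/(106.45 − 38.31) = 0.3599/68.14 = 0.005282 hr

Final: 0.005282 hr


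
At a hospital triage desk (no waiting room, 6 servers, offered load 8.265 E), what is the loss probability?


B(c,a) = (a^c/c!) / Σ_{k=0}^{c} a^k/k!
a^6/6! = 442.715422
Σ terms (k=0..6): 1.00000 + 8.26500 + 34.15511 + 94.09733 + 194.42862 + 321.39051 + 442.71542 = 1096.051994
B = 442.715422/1096.051994 = 0.403918

Final: 0.403918


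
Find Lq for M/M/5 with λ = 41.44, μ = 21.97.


a = λ/μ = 1.8862; ρ = a/5 = 0.3772
P₀ = 0.150819
Lq = P₀·a^c·ρ / (c!·(1−ρ)²) = 0.150819·23.87528·0.3772/(120·0.38783)
= 0.02919

Final: 0.02919


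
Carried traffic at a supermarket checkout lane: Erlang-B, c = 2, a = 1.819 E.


B(2,1.819) = 0.369828 (Erlang-B)
Carried load = a(1 − B) = 1.819·(1 − 0.369828) = 1.819·0.630172 = 1.1463 E

Final: 1.1463 Erlangs


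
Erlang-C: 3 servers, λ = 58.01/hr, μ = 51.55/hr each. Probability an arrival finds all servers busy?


a = λ/μ = 1.1253; ρ = a/3 = 0.3751
P₀ = 0.318618 (from M/M/c formula)
C(c,a) = [a^c/(c!(1−ρ))]·P₀ = [1.42503/(6·0.6249)]·0.318618
= 0.38007·0.318618 = 0.121097

Final: 0.121097


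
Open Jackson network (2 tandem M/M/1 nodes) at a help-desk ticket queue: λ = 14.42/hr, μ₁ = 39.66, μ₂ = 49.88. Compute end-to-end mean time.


Each node sees arrival rate λ = 14.42/hr (tandem ⇒ throughput preserved).
W₁ = 1/(μ₁−λ) = 1/(39.66−14.42) = 0.03962 hr
W₂ = 1/(μ₂−λ) = 1/(49.88−14.42) = 0.02820 hr
W_total = W₁ + W₂ = 0.03962 + 0.02820 = 0.06782 hr

Final: 0.06782 hr


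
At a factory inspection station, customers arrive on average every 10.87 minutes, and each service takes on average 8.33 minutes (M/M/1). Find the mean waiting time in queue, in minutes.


λ = 60/10.87 = 5.5198 /hr
μ = 60/8.33 = 7.2029 /hr
ρ = λ/μ = 5.5198/7.2029 = 0.7663
Wq = ρ/(μ−λ) = 0.7663/(7.2029−5.5198) = 0.45531 hr
In minutes: 0.45531·60 = 27.318 min

Final: 27.318 min


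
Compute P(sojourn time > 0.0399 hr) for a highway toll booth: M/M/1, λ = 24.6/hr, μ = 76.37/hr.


W ~ Exponential(μ−λ) for M/M/1.
μ − λ = 76.37 − 24.6 = 51.7700
P(W > t) = e^{−(μ−λ)t} = e^{−2.0656} = 0.126739

Final: 0.126739


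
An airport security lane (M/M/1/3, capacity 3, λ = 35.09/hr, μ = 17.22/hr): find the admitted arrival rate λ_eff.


ρ = 2.0377; P_K = (1−ρ)ρ^3/(1−ρ^4) = 0.540616
λ_eff = λ(1 − P_K) = 35.09·(1 − 0.540616) = 35.09·0.459384 = 16.1198 /hr

Final: 16.1198 /hr


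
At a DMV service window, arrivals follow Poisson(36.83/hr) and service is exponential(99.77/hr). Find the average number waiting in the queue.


ρ = 36.83/99.77 = 0.3691
Lq = ρ²/(1−ρ) = 0.1363/0.6309 = 0.2160

Final: 0.2160


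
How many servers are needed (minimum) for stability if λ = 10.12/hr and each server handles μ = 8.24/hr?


Stability requires cμ > λ ⇔ c > λ/μ.
λ/μ = 10.12/8.24 = 1.2282
Minimum integer c = ⌊1.2282⌋ + 1 = 2
Check: 2·8.24 = 16.48 > 10.12, while 1·8.24 = 8.24 ≤ 10.12

Final: 2 servers


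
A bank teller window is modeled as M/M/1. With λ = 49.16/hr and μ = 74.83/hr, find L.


ρ = λ/μ = 49.16/74.83 = 0.6570
L = ρ/(1−ρ) = 0.6570/(1 − 0.6570) = 0.6570/0.3430 = 1.9151

Final: 1.9151


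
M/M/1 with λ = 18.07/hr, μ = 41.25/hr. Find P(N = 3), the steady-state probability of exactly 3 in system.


ρ = 18.07/41.25 = 0.4381
P_n = (1−ρ)·ρ^n = (1 − 0.4381)·0.4381^3 = 0.5619·0.084063 = 0.047238

Final: 0.047238


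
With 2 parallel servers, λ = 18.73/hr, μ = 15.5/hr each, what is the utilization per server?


ρ = λ/(cμ) = 18.73/(2·15.5) = 18.73/31.00 = 0.6042

Final: 0.6042


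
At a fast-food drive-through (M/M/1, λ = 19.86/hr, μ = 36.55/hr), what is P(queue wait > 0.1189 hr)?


ρ = 19.86/36.55 = 0.5434
P(Wq > t) = ρ·e^{−(μ−λ)t} = 0.5434·e^{−1.9844}
= 0.5434·0.137457 = 0.074690

Final: 0.074690


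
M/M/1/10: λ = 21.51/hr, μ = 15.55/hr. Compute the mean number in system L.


ρ = 21.51/15.55 = 1.3833
L = ρ[1 − (K+1)ρ^K + Kρ^(K+1)] / [(1−ρ)(1−ρ^(K+1))]
Numerator: 1.3833·(1 − 11·25.650756 + 10·35.482171) = 101.897083
Denominator: (-0.3833)·(-34.482171) = 13.216318
L = 101.897083/13.216318 = 7.7099

Final: 7.7099


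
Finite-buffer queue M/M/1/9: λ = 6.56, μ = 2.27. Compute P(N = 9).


ρ = λ/μ = 6.56/2.27 = 2.8899
P_K = (1−ρ)ρ^K/(1−ρ^(K+1)) = (-1.8899·14057.297616)/(1 − 40623.732316)
= -26566.434701/-40622.732316 = 0.653980

Final: 0.653980


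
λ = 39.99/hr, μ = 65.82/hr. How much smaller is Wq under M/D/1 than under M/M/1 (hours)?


ρ = 39.99/65.82 = 0.6076
Wq(M/M/1) = ρ/(μ−λ) = 0.6076/25.83 = 0.02352 hr
Wq(M/D/1) = ρ/(2(μ−λ)) = 0.01176 hr
Savings = 0.02352 − 0.01176 = 0.01176 hr

Final: 0.01176 hr


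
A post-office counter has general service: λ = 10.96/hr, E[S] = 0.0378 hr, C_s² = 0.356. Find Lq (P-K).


ρ = λ·E[S] = 10.96·0.0378 = 0.4143
Lq = ρ²(1+C_s²)/(2(1−ρ)) = 0.1716·(1+0.356)/(2·0.5857)
= 0.1716·1.3560/1.1714 = 0.19868

Final: 0.19868


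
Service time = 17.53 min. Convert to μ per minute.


μ = 1/(service time) in consistent units.
1 minute = 1 min, so μ = 1/17.53 = 0.05705 per minute

Final: 0.05705 /min


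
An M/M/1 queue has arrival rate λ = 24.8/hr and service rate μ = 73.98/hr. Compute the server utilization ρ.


ρ = λ/μ = 24.8/73.98 = 0.3352

Final: 0.3352


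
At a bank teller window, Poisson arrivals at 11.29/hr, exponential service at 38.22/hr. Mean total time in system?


W = 1/(μ−λ) = 1/(38.22 − 11.29) = 1/26.93 = 0.03713 hr

Final: 0.03713 hr


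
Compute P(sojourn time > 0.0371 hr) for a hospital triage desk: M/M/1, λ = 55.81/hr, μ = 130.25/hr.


W ~ Exponential(μ−λ) for M/M/1.
μ − λ = 130.25 − 55.81 = 74.4400
P(W > t) = e^{−(μ−λ)t} = e^{−2.7617} = 0.063183

Final: 0.063183


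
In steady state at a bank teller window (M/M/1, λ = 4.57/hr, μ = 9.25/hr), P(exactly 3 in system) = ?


ρ = 4.57/9.25 = 0.4941
P_n = (1−ρ)·ρ^n = (1 − 0.4941)·0.4941^3 = 0.5059·0.120593 = 0.061014

Final: 0.061014


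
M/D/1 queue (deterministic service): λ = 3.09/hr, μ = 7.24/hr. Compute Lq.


ρ = 3.09/7.24 = 0.4268
M/D/1: Lq = ρ²/(2(1−ρ)) = 0.1822/(2·0.5732) = 0.15889

Final: 0.15889


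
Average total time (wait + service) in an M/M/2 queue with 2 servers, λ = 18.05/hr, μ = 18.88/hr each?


a = 0.9560; ρ = 0.4780; P₀ = 0.353163
Lq = P₀·a^c·ρ/(c!(1−ρ)²) = 0.28316
Wq = Lq/λ = 0.28316/18.05 = 0.01569 hr
W = Wq + 1/μ = 0.01569 + 0.05297 = 0.06865 hr

Final: 0.06865 hr


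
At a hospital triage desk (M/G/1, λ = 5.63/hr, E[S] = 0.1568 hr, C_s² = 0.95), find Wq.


ρ = λ·E[S] = 5.63·0.1568 = 0.8828
E[S²] = E[S]²(1+C_s²) = 0.1568²·(1+0.95) = 0.047943
Wq = λ·E[S²]/(2(1−ρ)) = 5.63·0.047943/(2·0.1172) = 1.15138 hr

Final: 1.15138 hr


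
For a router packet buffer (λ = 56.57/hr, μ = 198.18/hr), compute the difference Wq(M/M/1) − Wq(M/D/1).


ρ = 56.57/198.18 = 0.2854
Wq(M/M/1) = ρ/(μ−λ) = 0.2854/141.61 = 0.002016 hr
Wq(M/D/1) = ρ/(2(μ−λ)) = 0.001008 hr
Savings = 0.002016 − 0.001008 = 0.001008 hr

Final: 0.001008 hr


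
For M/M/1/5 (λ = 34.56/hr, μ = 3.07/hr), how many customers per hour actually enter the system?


ρ = 11.2573; P_K = (1−ρ)ρ^5/(1−ρ^6) = 0.911169
λ_eff = λ(1 − P_K) = 34.56·(1 − 0.911169) = 34.56·0.088831 = 3.0700 /hr

Final: 3.0700 /hr


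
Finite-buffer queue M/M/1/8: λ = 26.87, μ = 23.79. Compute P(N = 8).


ρ = λ/μ = 26.87/23.79 = 1.1295
P_K = (1−ρ)ρ^K/(1−ρ^(K+1)) = (-0.1295·2.648414)/(1 − 2.991293)
= -0.342880/-1.991293 = 0.172190

Final: 0.172190


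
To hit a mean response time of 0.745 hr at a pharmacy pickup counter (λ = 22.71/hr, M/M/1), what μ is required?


W = 1/(μ−λ) ⇒ μ − λ = 1/W = 1/0.745 = 1.3423
μ = λ + 1/W = 22.71 + 1.3423 = 24.0523 per hr

Final: 24.0523 /hr


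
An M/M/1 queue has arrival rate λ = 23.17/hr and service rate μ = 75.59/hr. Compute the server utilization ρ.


ρ = λ/μ = 23.17/75.59 = 0.3065

Final: 0.3065


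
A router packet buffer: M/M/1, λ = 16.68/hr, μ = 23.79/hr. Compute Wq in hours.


ρ = 16.68/23.79 = 0.7011
Wq = ρ/(μ−λ) = 0.7011/(23.79 − 16.68) = 0.7011/7.11 = 0.09861 hr

Final: 0.09861 hr


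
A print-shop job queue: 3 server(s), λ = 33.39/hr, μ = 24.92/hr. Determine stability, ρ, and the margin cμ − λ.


Total capacity cμ = 3·24.92 = 74.76/hr
ρ = λ/(cμ) = 33.39/74.76 = 0.4466
Stable ⇔ ρ < 1: YES
Spare capacity = cμ − λ = 74.76 − 33.39 = 41.37/hr

Final: ρ = 0.4466; stable; margin = 41.37/hr


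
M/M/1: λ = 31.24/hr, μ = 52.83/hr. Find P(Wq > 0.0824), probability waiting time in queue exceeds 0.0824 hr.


ρ = 31.24/52.83 = 0.5913
P(Wq > t) = ρ·e^{−(μ−λ)t} = 0.5913·e^{−1.7790}
= 0.5913·0.168804 = 0.099819

Final: 0.099819


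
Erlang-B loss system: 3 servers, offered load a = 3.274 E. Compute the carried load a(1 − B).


B(3,3.274) = 0.377782 (Erlang-B)
Carried load = a(1 − B) = 3.274·(1 − 0.377782) = 3.274·0.622218 = 2.0371 E

Final: 2.0371 Erlangs


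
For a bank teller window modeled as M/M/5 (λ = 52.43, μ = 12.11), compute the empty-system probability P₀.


a = λ/μ = 52.43/12.11 = 4.3295; ρ = a/c = 0.8659
Σ_{k=0}^{4} a^k/k! (terms k=0..4) = 1.00000 + 4.32948 + 9.37220 + 13.52558 + 14.63968 = 42.86694
Tail: a^5/(5!(1−ρ)) = 1521.17288/(120·0.1341) = 94.52691
P₀ = 1/(42.86694 + 94.52691) = 1/137.39384 = 0.007278

Final: 0.007278


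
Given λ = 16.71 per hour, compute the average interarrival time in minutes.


Mean interarrival time = 1/λ = 1/16.71 hour = 0.05984 hour
In minutes: 0.05984 × 60 = 3.5907 min

Final: 3.5907 min


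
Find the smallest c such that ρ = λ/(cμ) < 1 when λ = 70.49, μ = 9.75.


Stability requires cμ > λ ⇔ c > λ/μ.
λ/μ = 70.49/9.75 = 7.2297
Minimum integer c = ⌊7.2297⌋ + 1 = 8
Check: 8·9.75 = 78.00 > 70.49, while 7·9.75 = 68.25 ≤ 70.49

Final: 8 servers


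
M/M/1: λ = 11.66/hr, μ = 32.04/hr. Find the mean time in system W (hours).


W = 1/(μ−λ) = 1/(32.04 − 11.66) = 1/20.38 = 0.04907 hr

Final: 0.04907 hr


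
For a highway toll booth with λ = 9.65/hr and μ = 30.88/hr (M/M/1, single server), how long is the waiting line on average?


ρ = 9.65/30.88 = 0.3125
Lq = ρ²/(1−ρ) = 0.09766/0.6875 = 0.1420

Final: 0.1420


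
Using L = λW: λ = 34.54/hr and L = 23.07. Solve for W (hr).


W = L/λ = 23.07/34.54 = 0.6679 hr

Final: 0.6679 hr


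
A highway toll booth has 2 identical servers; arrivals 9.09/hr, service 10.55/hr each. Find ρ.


ρ = λ/(cμ) = 9.09/(2·10.55) = 9.09/21.10 = 0.4308

Final: 0.4308


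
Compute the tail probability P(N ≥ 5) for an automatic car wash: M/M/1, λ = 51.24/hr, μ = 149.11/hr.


ρ = 51.24/149.11 = 0.3436
P(N ≥ n) = ρ^n = 0.3436^5 = 0.004792

Final: 0.004792


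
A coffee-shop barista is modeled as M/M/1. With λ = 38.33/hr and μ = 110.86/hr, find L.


ρ = λ/μ = 38.33/110.86 = 0.3458
L = ρ/(1−ρ) = 0.3458/(1 − 0.3458) = 0.3458/0.6542 = 0.5285

Final: 0.5285


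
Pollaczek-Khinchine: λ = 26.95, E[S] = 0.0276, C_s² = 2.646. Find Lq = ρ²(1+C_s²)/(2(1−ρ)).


ρ = λ·E[S] = 26.95·0.0276 = 0.7438
Lq = ρ²(1+C_s²)/(2(1−ρ)) = 0.5533·(1+2.646)/(2·0.2562)
= 0.5533·3.6460/0.5124 = 3.93711

Final: 3.93711


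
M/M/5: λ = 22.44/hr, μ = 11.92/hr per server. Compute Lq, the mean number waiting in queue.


a = λ/μ = 1.8826; ρ = a/5 = 0.3765
P₀ = 0.151381
Lq = P₀·a^c·ρ / (c!·(1−ρ)²) = 0.151381·23.64466·0.3765/(120·0.38874)
= 0.02889

Final: 0.02889


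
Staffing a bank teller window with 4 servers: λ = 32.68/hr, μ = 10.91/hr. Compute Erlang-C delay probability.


a = λ/μ = 2.9954; ρ = a/4 = 0.7489
P₀ = 0.037997 (from M/M/c formula)
C(c,a) = [a^c/(c!(1−ρ))]·P₀ = [80.50617/(24·0.2511)]·0.037997
= 13.35648·0.037997 = 0.507512

Final: 0.507512


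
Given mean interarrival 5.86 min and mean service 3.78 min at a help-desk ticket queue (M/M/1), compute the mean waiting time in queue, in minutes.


λ = 60/5.86 = 10.2389 /hr
μ = 60/3.78 = 15.8730 /hr
ρ = λ/μ = 10.2389/15.8730 = 0.6451
Wq = ρ/(μ−λ) = 0.6451/(15.8730−10.2389) = 0.11449 hr
In minutes: 0.11449·60 = 6.869 min

Final: 6.869 min


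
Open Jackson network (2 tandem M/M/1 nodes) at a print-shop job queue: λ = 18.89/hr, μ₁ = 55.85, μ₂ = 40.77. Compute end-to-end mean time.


Each node sees arrival rate λ = 18.89/hr (tandem ⇒ throughput preserved).
W₁ = 1/(μ₁−λ) = 1/(55.85−18.89) = 0.02706 hr
W₂ = 1/(μ₂−λ) = 1/(40.77−18.89) = 0.04570 hr
W_total = W₁ + W₂ = 0.02706 + 0.04570 = 0.07276 hr

Final: 0.07276 hr


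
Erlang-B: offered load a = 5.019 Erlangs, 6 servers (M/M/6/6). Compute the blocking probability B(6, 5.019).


B(c,a) = (a^c/c!) / Σ_{k=0}^{c} a^k/k!
a^6/6! = 22.200905
Σ terms (k=0..6): 1.00000 + 5.01900 + 12.59518 + 21.07174 + 26.43976 + 26.54023 + 22.20090 = 114.866817
B = 22.200905/114.866817 = 0.193275

Final: 0.193275


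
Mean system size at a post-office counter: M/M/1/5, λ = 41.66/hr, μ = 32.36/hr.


ρ = 41.66/32.36 = 1.2874
L = ρ[1 − (K+1)ρ^K + Kρ^(K+1)] / [(1−ρ)(1−ρ^(K+1))]
Numerator: 1.2874·(1 − 6·3.536338 + 5·4.552653) = 3.276715
Denominator: (-0.2874)·(-3.552653) = 1.021003
L = 3.276715/1.021003 = 3.2093

Final: 3.2093


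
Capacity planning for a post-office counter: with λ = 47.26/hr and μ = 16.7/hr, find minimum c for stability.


Stability requires cμ > λ ⇔ c > λ/μ.
λ/μ = 47.26/16.7 = 2.8299
Minimum integer c = ⌊2.8299⌋ + 1 = 3
Check: 3·16.7 = 50.10 > 47.26, while 2·16.7 = 33.40 ≤ 47.26

Final: 3 servers


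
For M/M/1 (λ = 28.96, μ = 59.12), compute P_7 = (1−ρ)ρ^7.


ρ = 28.96/59.12 = 0.4899
P_n = (1−ρ)·ρ^n = (1 − 0.4899)·0.4899^7 = 0.5101·0.006768 = 0.003453

Final: 0.003453


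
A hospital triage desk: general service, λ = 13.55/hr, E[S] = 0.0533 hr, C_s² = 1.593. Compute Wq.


ρ = λ·E[S] = 13.55·0.0533 = 0.7222
E[S²] = E[S]²(1+C_s²) = 0.0533²·(1+1.593) = 0.007366
Wq = λ·E[S²]/(2(1−ρ)) = 13.55·0.007366/(2·0.2778) = 0.17966 hr

Final: 0.17966 hr


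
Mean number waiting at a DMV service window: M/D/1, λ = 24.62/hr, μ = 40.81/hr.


ρ = 24.62/40.81 = 0.6033
M/D/1: Lq = ρ²/(2(1−ρ)) = 0.3640/(2·0.3967) = 0.45870

Final: 0.45870


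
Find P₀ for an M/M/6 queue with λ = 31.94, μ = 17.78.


a = λ/μ = 31.94/17.78 = 1.7964; ρ = a/c = 0.2994
Σ_{k=0}^{5} a^k/k! (terms k=0..5) = 1.00000 + 1.79640 + 1.61353 + 0.96618 + 0.43391 + 0.15590 = 5.96592
Tail: a^6/(6!(1−ρ)) = 33.60616/(720·0.7006) = 0.06662
P₀ = 1/(5.96592 + 0.06662) = 1/6.03254 = 0.165768

Final: 0.165768


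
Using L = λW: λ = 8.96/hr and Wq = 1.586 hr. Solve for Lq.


Lq = λWq = 8.96·1.586 = 14.2106

Final: 14.2106


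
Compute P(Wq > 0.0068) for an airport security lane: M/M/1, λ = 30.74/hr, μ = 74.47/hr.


ρ = 30.74/74.47 = 0.4128
P(Wq > t) = ρ·e^{−(μ−λ)t} = 0.4128·e^{−0.2974}
= 0.4128·0.742774 = 0.306605

Final: 0.306605


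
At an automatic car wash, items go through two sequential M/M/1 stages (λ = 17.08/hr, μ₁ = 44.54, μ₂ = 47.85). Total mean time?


Each node sees arrival rate λ = 17.08/hr (tandem ⇒ throughput preserved).
W₁ = 1/(μ₁−λ) = 1/(44.54−17.08) = 0.03642 hr
W₂ = 1/(μ₂−λ) = 1/(47.85−17.08) = 0.03250 hr
W_total = W₁ + W₂ = 0.03642 + 0.03250 = 0.06892 hr

Final: 0.06892 hr


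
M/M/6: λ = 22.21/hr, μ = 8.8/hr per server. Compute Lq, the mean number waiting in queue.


a = λ/μ = 2.5239; ρ = a/6 = 0.4206
P₀ = 0.079669
Lq = P₀·a^c·ρ / (c!·(1−ρ)²) = 0.079669·258.46118·0.4206/(720·0.33565)
= 0.03584

Final: 0.03584


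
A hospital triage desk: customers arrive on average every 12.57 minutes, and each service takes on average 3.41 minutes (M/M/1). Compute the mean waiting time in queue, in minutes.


λ = 60/12.57 = 4.7733 /hr
μ = 60/3.41 = 17.5953 /hr
ρ = λ/μ = 4.7733/17.5953 = 0.2713
Wq = ρ/(μ−λ) = 0.2713/(17.5953−4.7733) = 0.02116 hr
In minutes: 0.02116·60 = 1.269 min

Final: 1.269 min


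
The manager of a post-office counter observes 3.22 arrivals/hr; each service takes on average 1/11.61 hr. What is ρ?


ρ = λ/μ = 3.22/11.61 = 0.2773

Final: 0.2773


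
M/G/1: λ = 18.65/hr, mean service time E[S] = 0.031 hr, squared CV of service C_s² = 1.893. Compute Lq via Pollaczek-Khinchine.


ρ = λ·E[S] = 18.65·0.031 = 0.5781
Lq = ρ²(1+C_s²)/(2(1−ρ)) = 0.3343·(1+1.893)/(2·0.4219)
= 0.3343·2.8930/0.8437 = 1.14615

Final: 1.14615


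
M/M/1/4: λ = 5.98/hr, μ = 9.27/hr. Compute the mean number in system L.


ρ = 5.98/9.27 = 0.6451
L = ρ[1 − (K+1)ρ^K + Kρ^(K+1)] / [(1−ρ)(1−ρ^(K+1))]
Numerator: 0.6451·(1 − 5·0.173175 + 4·0.111714) = 0.374785
Denominator: (0.3549)·(0.888286) = 0.315260
L = 0.374785/0.315260 = 1.1888

Final: 1.1888


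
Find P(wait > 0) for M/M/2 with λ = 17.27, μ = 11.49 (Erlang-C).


a = λ/μ = 1.5030; ρ = a/2 = 0.7515
P₀ = 0.141863 (from M/M/c formula)
C(c,a) = [a^c/(c!(1−ρ))]·P₀ = [2.25915/(2·0.2485)]·0.141863
= 4.54599·0.141863 = 0.644909

Final: 0.644909


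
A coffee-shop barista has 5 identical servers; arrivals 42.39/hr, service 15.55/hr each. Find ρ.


ρ = λ/(cμ) = 42.39/(5·15.55) = 42.39/77.75 = 0.5452

Final: 0.5452


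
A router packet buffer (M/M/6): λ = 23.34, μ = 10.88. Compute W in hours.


a = 2.1452; ρ = 0.3575; P₀ = 0.116777
Lq = P₀·a^c·ρ/(c!(1−ρ)²) = 0.01369
Wq = Lq/λ = 0.01369/23.34 = 0.0005867 hr
W = Wq + 1/μ = 0.0005867 + 0.09191 = 0.09250 hr

Final: 0.09250 hr


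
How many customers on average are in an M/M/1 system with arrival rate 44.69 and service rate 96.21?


ρ = λ/μ = 44.69/96.21 = 0.4645
L = ρ/(1−ρ) = 0.4645/(1 − 0.4645) = 0.4645/0.5355 = 0.8674

Final: 0.8674


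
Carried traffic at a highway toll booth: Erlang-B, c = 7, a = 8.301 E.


B(7,8.301) = 0.324882 (Erlang-B)
Carried load = a(1 − B) = 8.301·(1 − 0.324882) = 8.301·0.675118 = 5.6042 E

Final: 5.6042 Erlangs


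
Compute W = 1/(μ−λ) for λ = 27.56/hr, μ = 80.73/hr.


W = 1/(μ−λ) = 1/(80.73 − 27.56) = 1/53.17 = 0.01881 hr

Final: 0.01881 hr


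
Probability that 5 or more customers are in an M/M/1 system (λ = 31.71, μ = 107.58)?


ρ = 31.71/107.58 = 0.2948
P(N ≥ n) = ρ^n = 0.2948^5 = 0.002225

Final: 0.002225


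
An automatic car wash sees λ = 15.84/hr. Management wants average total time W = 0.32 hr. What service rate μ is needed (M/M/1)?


W = 1/(μ−λ) ⇒ μ − λ = 1/W = 1/0.32 = 3.1250
μ = λ + 1/W = 15.84 + 3.1250 = 18.9650 per hr

Final: 18.9650 /hr


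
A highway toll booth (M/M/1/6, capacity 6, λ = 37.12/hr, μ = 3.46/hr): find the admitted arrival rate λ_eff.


ρ = 10.7283; P_K = (1−ρ)ρ^6/(1−ρ^7) = 0.906789
λ_eff = λ(1 − P_K) = 37.12·(1 − 0.906789) = 37.12·0.093211 = 3.4600 /hr

Final: 3.4600 /hr


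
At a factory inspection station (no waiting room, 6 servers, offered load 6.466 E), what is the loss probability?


B(c,a) = (a^c/c!) / Σ_{k=0}^{c} a^k/k!
a^6/6! = 101.503661
Σ terms (k=0..6): 1.00000 + 6.46600 + 20.90458 + 45.05633 + 72.83356 + 94.18836 + 101.50366 = 341.952500
B = 101.503661/341.952500 = 0.296836

Final: 0.296836


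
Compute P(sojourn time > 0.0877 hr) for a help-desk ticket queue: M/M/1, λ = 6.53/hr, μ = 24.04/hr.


W ~ Exponential(μ−λ) for M/M/1.
μ − λ = 24.04 − 6.53 = 17.5100
P(W > t) = e^{−(μ−λ)t} = e^{−1.5356} = 0.215321

Final: 0.215321


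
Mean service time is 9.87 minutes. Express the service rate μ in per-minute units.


μ = 1/(service time) in consistent units.
1 minute = 1 min, so μ = 1/9.87 = 0.1013 per minute

Final: 0.1013 /min


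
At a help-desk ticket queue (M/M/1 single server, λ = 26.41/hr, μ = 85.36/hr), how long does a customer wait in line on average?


ρ = 26.41/85.36 = 0.3094
Wq = ρ/(μ−λ) = 0.3094/(85.36 − 26.41) = 0.3094/58.95 = 0.005248 hr

Final: 0.005248 hr


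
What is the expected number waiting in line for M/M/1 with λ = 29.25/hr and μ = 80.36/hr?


ρ = 29.25/80.36 = 0.3640
Lq = ρ²/(1−ρ) = 0.1325/0.6360 = 0.2083

Final: 0.2083


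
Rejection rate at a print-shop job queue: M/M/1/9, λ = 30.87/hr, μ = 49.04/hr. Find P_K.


ρ = λ/μ = 30.87/49.04 = 0.6295
P_K = (1−ρ)ρ^K/(1−ρ^(K+1)) = (0.3705·0.015519)/(1 − 0.009769)
= 0.005750/0.990231 = 0.005807

Final: 0.005807


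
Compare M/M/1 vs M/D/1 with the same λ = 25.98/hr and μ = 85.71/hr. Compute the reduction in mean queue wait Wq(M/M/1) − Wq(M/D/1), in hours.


ρ = 25.98/85.71 = 0.3031
Wq(M/M/1) = ρ/(μ−λ) = 0.3031/59.73 = 0.005075 hr
Wq(M/D/1) = ρ/(2(μ−λ)) = 0.002537 hr
Savings = 0.005075 − 0.002537 = 0.002537 hr

Final: 0.002537 hr


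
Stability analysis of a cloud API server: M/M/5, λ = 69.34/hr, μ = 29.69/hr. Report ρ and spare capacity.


Total capacity cμ = 5·29.69 = 148.45/hr
ρ = λ/(cμ) = 69.34/148.45 = 0.4671
Stable ⇔ ρ < 1: YES
Spare capacity = cμ − λ = 148.45 − 69.34 = 79.11/hr

Final: ρ = 0.4671; stable; margin = 79.11/hr


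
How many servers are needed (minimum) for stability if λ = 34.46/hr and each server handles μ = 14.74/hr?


Stability requires cμ > λ ⇔ c > λ/μ.
λ/μ = 34.46/14.74 = 2.3379
Minimum integer c = ⌊2.3379⌋ + 1 = 3
Check: 3·14.74 = 44.22 > 34.46, while 2·14.74 = 29.48 ≤ 34.46

Final: 3 servers


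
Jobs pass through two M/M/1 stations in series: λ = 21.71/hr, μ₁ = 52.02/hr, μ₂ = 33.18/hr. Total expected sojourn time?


Each node sees arrival rate λ = 21.71/hr (tandem ⇒ throughput preserved).
W₁ = 1/(μ₁−λ) = 1/(52.02−21.71) = 0.03299 hr
W₂ = 1/(μ₂−λ) = 1/(33.18−21.71) = 0.08718 hr
W_total = W₁ + W₂ = 0.03299 + 0.08718 = 0.12018 hr

Final: 0.12018 hr
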